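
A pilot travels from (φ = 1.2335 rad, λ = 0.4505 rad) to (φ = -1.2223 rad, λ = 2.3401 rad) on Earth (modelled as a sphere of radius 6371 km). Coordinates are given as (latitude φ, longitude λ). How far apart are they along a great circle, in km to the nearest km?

With latitudes φ₁ = 70.674°, φ₂ = -70.033° and longitude difference Δλ = 108.266°:
cos c = sin φ₁ sin φ₂ + cos φ₁ cos φ₂ cos Δλ = (0.9437)(-0.9399) + (0.3309)(0.3415)(-0.3134) = -0.92235,
so c = arccos(-0.92235) = 2.74491 rad.
Distance = R·c = 6371 × 2.7449 ≈ 17488 km.

17488 km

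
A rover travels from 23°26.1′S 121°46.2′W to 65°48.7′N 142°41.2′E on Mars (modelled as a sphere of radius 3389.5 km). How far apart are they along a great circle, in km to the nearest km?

With latitudes φ₁ = -23.435°, φ₂ = 65.812° and longitude difference Δλ = -95.543°:
cos c = sin φ₁ sin φ₂ + cos φ₁ cos φ₂ cos Δλ = (-0.3977)(0.9122) + (0.9175)(0.4097)(-0.0966) = -0.39911,
so c = arccos(-0.39911) = 1.98134 rad.
Distance = R·c = 3389.5 × 1.9813 ≈ 6716 km.

6716 km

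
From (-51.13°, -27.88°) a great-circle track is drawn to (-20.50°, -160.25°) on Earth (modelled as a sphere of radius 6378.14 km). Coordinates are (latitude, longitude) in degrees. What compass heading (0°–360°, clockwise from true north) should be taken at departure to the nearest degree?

With φ₁ = -0.8924, φ₂ = -0.3578, Δλ = -2.3103 rad, the forward-azimuth formula gives
θ = atan2( sin Δλ cos φ₂ , cos φ₁ sin φ₂ − sin φ₁ cos φ₂ cos Δλ ) = atan2(-0.6920, -0.7112) = -135.78°.
Adding 360° brings this into [0°, 360°): 224°.

224°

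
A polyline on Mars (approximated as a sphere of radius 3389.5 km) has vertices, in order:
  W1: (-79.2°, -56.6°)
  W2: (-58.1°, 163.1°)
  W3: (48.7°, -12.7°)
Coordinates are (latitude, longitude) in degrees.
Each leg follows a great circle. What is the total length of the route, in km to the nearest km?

12483 km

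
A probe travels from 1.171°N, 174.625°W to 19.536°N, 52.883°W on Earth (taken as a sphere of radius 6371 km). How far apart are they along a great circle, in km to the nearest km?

In radians: φ₁ = 0.0204, φ₂ = 0.3410, Δλ = 121.742° = 2.1248 rad.
cos c = sin φ₁ sin φ₂ + cos φ₁ cos φ₂ cos Δλ = (0.0204)(0.3344) + (0.9998)(0.9424)(-0.5261) = -0.48887,
so c = arccos(-0.48887) = 2.08159 rad.
Distance = R·c = 6371 × 2.0816 ≈ 13262 km.

13262 km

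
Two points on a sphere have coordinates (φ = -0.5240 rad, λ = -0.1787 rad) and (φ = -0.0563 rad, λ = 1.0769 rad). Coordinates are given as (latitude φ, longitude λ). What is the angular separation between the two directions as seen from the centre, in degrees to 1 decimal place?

With latitudes φ₁ = -30.023°, φ₂ = -3.226° and longitude difference Δλ = 71.941°:
cos c = sin φ₁ sin φ₂ + cos φ₁ cos φ₂ cos Δλ = (-0.5003)(-0.0563) + (0.8658)(0.9984)(0.3100) = 0.29614,
so c = arccos(0.29614) = 1.27015 rad.
So the angular separation is 72.8°.

72.8°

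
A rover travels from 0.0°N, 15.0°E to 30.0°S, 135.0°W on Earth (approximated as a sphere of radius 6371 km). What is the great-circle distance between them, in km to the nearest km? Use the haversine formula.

With latitudes φ₁ = 0.000°, φ₂ = -30.000° and longitude difference Δλ = -150.000°:
Haversine: a = sin²(Δφ/2) + cos φ₁ cos φ₂ sin²(Δλ/2) = 0.0670 + (1.0000)(0.8660)(0.9330) = 0.87500.
Central angle c = 2·arcsin(√a) = 2.41886 rad.
Distance = R·c = 6371 × 2.4189 ≈ 15411 km.

15411 km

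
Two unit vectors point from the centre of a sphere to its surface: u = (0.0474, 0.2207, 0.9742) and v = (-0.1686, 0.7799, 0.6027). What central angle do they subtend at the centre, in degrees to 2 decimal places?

41.30°

u·v = 0.7513; |u| = 1.0000, |v| = 1.0000.
cos θ = (u·v)/(|u||v|) = 0.7513, so θ = 41.30°.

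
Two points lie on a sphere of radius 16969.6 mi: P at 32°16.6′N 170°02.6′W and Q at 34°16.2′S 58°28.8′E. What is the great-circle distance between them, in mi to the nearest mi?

41396 mi

In radians: φ₁ = 0.5633, φ₂ = -0.5981, Δλ = -131.477° = -2.2947 rad.
cos c = sin φ₁ sin φ₂ + cos φ₁ cos φ₂ cos Δλ = (0.5340)(-0.5631) + (0.8455)(0.8264)(-0.6623) = -0.76345,
so c = arccos(-0.76345) = 2.43944 rad.
Distance = R·c = 16969.6 × 2.4394 ≈ 41396 mi.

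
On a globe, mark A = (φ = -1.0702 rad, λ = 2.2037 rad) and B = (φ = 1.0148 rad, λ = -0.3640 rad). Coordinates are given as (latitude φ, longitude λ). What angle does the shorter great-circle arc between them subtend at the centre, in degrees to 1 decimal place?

Let φ₁ = -1.0702 rad, φ₂ = 1.0148 rad, and Δλ = -2.5677 rad.
Haversine: a = sin²(Δφ/2) + cos φ₁ cos φ₂ sin²(Δλ/2) = 0.7459 + (0.4799)(0.5278)(0.9199) = 0.97894.
Central angle c = 2·arcsin(√a) = 2.85034 rad.
So the angular separation is 163.3°.

163.3°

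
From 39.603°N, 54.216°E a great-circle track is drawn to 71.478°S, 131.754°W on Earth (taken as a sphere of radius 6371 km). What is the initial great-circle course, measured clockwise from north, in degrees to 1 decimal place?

With φ₁ = 0.6912, φ₂ = -1.2475, Δλ = 3.0374 rad, the forward-azimuth formula gives
θ = atan2( sin Δλ cos φ₂ , cos φ₁ sin φ₂ − sin φ₁ cos φ₂ cos Δλ ) = atan2(0.0330, -0.5292) = 176.43°.
So the initial bearing is 176.4°.

176.4°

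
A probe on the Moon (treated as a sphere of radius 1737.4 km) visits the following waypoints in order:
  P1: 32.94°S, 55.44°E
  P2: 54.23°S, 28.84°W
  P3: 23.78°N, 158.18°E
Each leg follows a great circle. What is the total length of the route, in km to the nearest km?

6360 km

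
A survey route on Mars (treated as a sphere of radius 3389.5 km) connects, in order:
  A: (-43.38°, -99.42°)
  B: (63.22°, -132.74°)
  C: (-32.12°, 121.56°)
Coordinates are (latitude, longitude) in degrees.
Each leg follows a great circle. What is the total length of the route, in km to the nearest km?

Leg A→B: central angle 1.9172 rad, distance 6498.4 km.
Leg B→C: central angle 2.1870 rad, distance 7412.8 km.
Total: 6498.4 + 7412.8 ≈ 13911 km.

13911 km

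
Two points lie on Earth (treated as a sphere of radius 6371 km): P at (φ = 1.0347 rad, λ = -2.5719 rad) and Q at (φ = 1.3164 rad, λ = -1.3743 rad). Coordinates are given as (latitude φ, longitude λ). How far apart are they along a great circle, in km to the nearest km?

3168 km

In radians: φ₁ = 1.0347, φ₂ = 1.3164, Δλ = 68.617° = 1.1976 rad.
cos c = sin φ₁ sin φ₂ + cos φ₁ cos φ₂ cos Δλ = (0.8597)(0.9678) + (0.5108)(0.2517)(0.3646) = 0.87891,
so c = arccos(0.87891) = 0.49723 rad.
Distance = R·c = 6371 × 0.4972 ≈ 3168 km.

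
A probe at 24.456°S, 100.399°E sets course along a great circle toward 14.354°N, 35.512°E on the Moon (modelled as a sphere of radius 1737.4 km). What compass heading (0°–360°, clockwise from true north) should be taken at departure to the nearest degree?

Δλ = -64.887° = -1.1325 rad.
y = sin Δλ · cos φ₂ = (-0.9055)(0.9688) = -0.8772
x = cos φ₁ sin φ₂ − sin φ₁ cos φ₂ cos Δλ = (0.9103)(0.2479) − (-0.4140)(0.9688)(0.4244) = 0.3959
θ = atan2(y, x) = -65.71°; adding 360° gives 294°.

294°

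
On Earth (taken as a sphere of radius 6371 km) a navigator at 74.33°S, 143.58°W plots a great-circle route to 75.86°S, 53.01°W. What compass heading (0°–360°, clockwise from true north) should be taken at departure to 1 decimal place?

137.2°

Δλ = 90.570° = 1.5807 rad.
y = sin Δλ · cos φ₂ = (1.0000)(0.2443) = 0.2443
x = cos φ₁ sin φ₂ − sin φ₁ cos φ₂ cos Δλ = (0.2701)(-0.9697) − (-0.9628)(0.2443)(-0.0099) = -0.2643
θ = atan2(y, x) = 137.25°, so the bearing is 137.2°.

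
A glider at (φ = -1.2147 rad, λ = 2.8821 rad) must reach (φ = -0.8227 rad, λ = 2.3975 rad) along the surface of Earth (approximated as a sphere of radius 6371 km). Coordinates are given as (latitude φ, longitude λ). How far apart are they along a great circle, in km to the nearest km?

In radians: φ₁ = -1.2147, φ₂ = -0.8227, Δλ = -27.766° = -0.4846 rad.
Haversine: a = sin²(Δφ/2) + cos φ₁ cos φ₂ sin²(Δλ/2) = 0.0379 + (0.3486)(0.6802)(0.0576) = 0.05158.
Central angle c = 2·arcsin(√a) = 0.45822 rad.
Distance = R·c = 6371 × 0.4582 ≈ 2919 km.

2919 km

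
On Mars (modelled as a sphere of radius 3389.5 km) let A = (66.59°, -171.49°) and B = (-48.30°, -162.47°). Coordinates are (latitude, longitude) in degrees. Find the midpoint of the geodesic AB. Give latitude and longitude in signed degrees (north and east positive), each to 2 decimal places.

9.17°, -165.84°

The central angle between A and B is δ = 2.0088 rad.
With f = 0.5, the slerp weights are sin((1−f)δ)/sin δ = 0.9318 and sin(fδ)/sin δ = 0.9318.
Weighted sum of the unit vectors: (0.9318)·(-0.3929,-0.0588,0.9177) + (0.9318)·(-0.6343,-0.2004,-0.7466) = (-0.9572, -0.2415, 0.1594).
Converting back: φ = atan2(z, √(x²+y²)) = 9.17°, λ = atan2(y, x) = -165.84°.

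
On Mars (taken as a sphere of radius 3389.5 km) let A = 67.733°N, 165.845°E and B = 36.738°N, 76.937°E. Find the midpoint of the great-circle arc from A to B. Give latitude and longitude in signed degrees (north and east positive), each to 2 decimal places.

59.63°, 102.04°

The central angle between A and B is δ = 0.9772 rad.
With f = 0.5, the slerp weights are sin((1−f)δ)/sin δ = 0.5663 and sin(fδ)/sin δ = 0.5663.
Weighted sum of the unit vectors: (0.5663)·(-0.3674,0.0927,0.9254) + (0.5663)·(0.1811,0.7806,0.5982) = (-0.1055, 0.4945, 0.8627).
Converting back: φ = atan2(z, √(x²+y²)) = 59.63°, λ = atan2(y, x) = 102.04°.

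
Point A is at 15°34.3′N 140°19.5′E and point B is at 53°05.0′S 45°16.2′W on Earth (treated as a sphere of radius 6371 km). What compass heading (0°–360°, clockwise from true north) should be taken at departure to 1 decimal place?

Δλ = 174.405° = 3.0439 rad.
y = sin Δλ · cos φ₂ = (0.0975)(0.6007) = 0.0586
x = cos φ₁ sin φ₂ − sin φ₁ cos φ₂ cos Δλ = (0.9633)(-0.7995) − (0.2684)(0.6007)(-0.9952) = -0.6097
θ = atan2(y, x) = 174.51°, so the bearing is 174.5°.

174.5°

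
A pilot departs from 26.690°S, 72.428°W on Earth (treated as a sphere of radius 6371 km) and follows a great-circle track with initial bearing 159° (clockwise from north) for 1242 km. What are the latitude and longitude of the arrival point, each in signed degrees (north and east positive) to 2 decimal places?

Angular distance δ = d/R = 1242/6371 = 0.19495 rad; initial bearing θ = 2.7751 rad.
sin φ₂ = sin φ₁ cos δ + cos φ₁ sin δ cos θ = (-0.4492)(0.9811) + (0.8934)(0.1937)(-0.9336) = -0.6022, so φ₂ = -37.03°.
Δλ = atan2(sin θ sin δ cos φ₁, cos δ − sin φ₁ sin φ₂) = atan2(0.0620, 0.7106) = 4.989°.
λ₂ = -72.428° + 4.989° = -67.44°.

-37.03°, -67.44°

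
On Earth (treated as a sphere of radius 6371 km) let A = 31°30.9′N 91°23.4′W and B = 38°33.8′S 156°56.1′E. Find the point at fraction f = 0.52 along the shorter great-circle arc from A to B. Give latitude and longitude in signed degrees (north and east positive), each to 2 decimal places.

-7.87°, -145.50°

Central angle δ = 2.1798 rad. Interpolating on the sphere with fraction f = 0.52:
P = [sin((1−f)δ)·A + sin(fδ)·B] / sin δ = 1.0553·A + 1.1045·B in Cartesian coordinates,
giving P = (-0.8164, -0.5610, -0.1369), i.e. latitude -7.87°, longitude -145.50°.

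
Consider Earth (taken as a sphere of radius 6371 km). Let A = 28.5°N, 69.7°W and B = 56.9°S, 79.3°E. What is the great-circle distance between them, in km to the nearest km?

Let φ₁ = 0.4974 rad, φ₂ = -0.9931 rad, and Δλ = 2.6005 rad.
Haversine: a = sin²(Δφ/2) + cos φ₁ cos φ₂ sin²(Δλ/2) = 0.4599 + (0.8788)(0.5461)(0.9286) = 0.90555.
Central angle c = 2·arcsin(√a) = 2.51683 rad.
Distance = R·c = 6371 × 2.5168 ≈ 16035 km.

16035 km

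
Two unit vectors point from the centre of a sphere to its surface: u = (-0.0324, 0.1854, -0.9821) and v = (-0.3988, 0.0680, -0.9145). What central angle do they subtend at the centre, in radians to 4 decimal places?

u·v = 0.9237; |u| = 1.0000, |v| = 1.0000.
cos θ = (u·v)/(|u||v|) = 0.9237, so θ = 0.3932 rad.

0.3932 rad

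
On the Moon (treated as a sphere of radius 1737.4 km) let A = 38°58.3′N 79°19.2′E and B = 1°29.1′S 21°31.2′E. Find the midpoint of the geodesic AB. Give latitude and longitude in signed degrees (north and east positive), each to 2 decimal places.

21.14°, 46.47°

Central angle δ = 1.1616 rad. Interpolating on the sphere with fraction f = 0.5:
P = [sin((1−f)δ)·A + sin(fδ)·B] / sin δ = 0.5981·A + 0.5981·B in Cartesian coordinates,
giving P = (0.6424, 0.6762, 0.3607), i.e. latitude 21.14°, longitude 46.47°.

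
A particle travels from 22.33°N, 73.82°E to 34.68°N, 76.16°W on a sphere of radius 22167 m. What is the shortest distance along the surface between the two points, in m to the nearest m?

44980 m

In radians: φ₁ = 0.3897, φ₂ = 0.6053, Δλ = -149.980° = -2.6176 rad.
Haversine: a = sin²(Δφ/2) + cos φ₁ cos φ₂ sin²(Δλ/2) = 0.0116 + (0.9250)(0.8223)(0.9329) = 0.72122.
Central angle c = 2·arcsin(√a) = 2.02912 rad.
Distance = R·c = 22167 × 2.0291 ≈ 44980 m.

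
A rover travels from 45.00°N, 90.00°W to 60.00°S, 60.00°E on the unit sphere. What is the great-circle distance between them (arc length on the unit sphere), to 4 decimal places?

2.7352

With latitudes φ₁ = 45.000°, φ₂ = -60.000° and longitude difference Δλ = 150.000°:
Haversine: a = sin²(Δφ/2) + cos φ₁ cos φ₂ sin²(Δλ/2) = 0.6294 + (0.7071)(0.5000)(0.9330) = 0.95928.
Central angle c = 2·arcsin(√a) = 2.73521 rad.
On the unit sphere the arc length equals the central angle: 2.7352.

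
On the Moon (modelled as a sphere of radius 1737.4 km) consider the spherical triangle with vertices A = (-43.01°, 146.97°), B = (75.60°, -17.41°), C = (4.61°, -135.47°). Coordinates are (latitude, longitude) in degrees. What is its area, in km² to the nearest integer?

7091329 km²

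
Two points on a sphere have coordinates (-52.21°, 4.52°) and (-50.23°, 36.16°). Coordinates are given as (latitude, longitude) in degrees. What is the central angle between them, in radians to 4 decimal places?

0.3448 rad

Let φ₁ = -0.9112 rad, φ₂ = -0.8767 rad, and Δλ = 0.5522 rad.
Haversine: a = sin²(Δφ/2) + cos φ₁ cos φ₂ sin²(Δλ/2) = 0.0003 + (0.6128)(0.6397)(0.0743) = 0.02943.
Central angle c = 2·arcsin(√a) = 0.34482 rad.
So the angular separation is 0.3448 rad.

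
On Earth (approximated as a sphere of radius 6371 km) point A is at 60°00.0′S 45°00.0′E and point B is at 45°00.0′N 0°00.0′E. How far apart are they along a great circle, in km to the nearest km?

12370 km

With latitudes φ₁ = -60.000°, φ₂ = 45.000° and longitude difference Δλ = -45.000°:
cos c = sin φ₁ sin φ₂ + cos φ₁ cos φ₂ cos Δλ = (-0.8660)(0.7071) + (0.5000)(0.7071)(0.7071) = -0.36237,
so c = arccos(-0.36237) = 1.94161 rad.
Distance = R·c = 6371 × 1.9416 ≈ 12370 km.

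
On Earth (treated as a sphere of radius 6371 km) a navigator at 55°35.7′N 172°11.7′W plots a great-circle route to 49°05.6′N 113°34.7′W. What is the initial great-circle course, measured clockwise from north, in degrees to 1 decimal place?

75.4°

With φ₁ = 0.9703, φ₂ = 0.8568, Δλ = 1.0231 rad, the forward-azimuth formula gives
θ = atan2( sin Δλ cos φ₂ , cos φ₁ sin φ₂ − sin φ₁ cos φ₂ cos Δλ ) = atan2(0.5590, 0.1457) = 75.39°.
So the initial bearing is 75.4°.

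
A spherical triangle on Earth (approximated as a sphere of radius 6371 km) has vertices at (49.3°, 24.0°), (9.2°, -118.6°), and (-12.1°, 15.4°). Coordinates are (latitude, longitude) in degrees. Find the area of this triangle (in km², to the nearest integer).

83338527 km²

Side lengths (central angles): a = 2.3518, b = 1.0798, c = 1.9716 rad; semiperimeter s = 2.7016.
By l'Huilier's theorem, tan(E/4) = √[tan(s/2) tan((s−a)/2) tan((s−b)/2) tan((s−c)/2)], giving spherical excess E = 2.0532 rad.
Area = E·R² = 2.0532 × (6371)² ≈ 83338527 km².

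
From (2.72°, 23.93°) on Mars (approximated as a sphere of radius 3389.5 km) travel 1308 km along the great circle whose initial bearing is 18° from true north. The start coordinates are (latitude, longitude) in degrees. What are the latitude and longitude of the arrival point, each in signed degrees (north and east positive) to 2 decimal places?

Angular distance δ = d/R = 1308/3389.5 = 0.38590 rad; initial bearing θ = 0.3142 rad.
sin φ₂ = sin φ₁ cos δ + cos φ₁ sin δ cos θ = (0.0475)(0.9265) + (0.9989)(0.3764)(0.9511) = 0.4015, so φ₂ = 23.67°.
Δλ = atan2(sin θ sin δ cos φ₁, cos δ − sin φ₁ sin φ₂) = atan2(0.1162, 0.9074) = 7.296°.
λ₂ = 23.930° + 7.296° = 31.23°.

23.67°, 31.23°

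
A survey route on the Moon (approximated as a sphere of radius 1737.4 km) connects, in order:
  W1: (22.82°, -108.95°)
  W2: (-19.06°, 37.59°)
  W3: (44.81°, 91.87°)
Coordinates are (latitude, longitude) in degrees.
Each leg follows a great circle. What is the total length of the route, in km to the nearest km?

Leg W1→W2: central angle 2.5934 rad, distance 4505.8 km.
Leg W2→W3: central angle 1.4087 rad, distance 2447.6 km.
Total: 4505.8 + 2447.6 ≈ 6953 km.

6953 km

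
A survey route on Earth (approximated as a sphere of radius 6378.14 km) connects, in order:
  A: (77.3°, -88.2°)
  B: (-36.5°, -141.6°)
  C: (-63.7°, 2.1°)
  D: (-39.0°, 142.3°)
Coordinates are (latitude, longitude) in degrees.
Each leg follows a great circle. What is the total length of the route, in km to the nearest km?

Leg A→B: central angle 2.0656 rad, distance 13175.0 km.
Leg B→C: central angle 1.3220 rad, distance 8432.1 km.
Leg C→D: central angle 1.2665 rad, distance 8077.8 km.
Total: 13175.0 + 8432.1 + 8077.8 ≈ 29685 km.

29685 km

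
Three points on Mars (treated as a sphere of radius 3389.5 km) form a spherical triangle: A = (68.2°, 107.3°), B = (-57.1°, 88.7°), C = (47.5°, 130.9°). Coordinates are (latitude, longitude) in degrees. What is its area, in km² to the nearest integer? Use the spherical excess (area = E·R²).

Side lengths (central angles): a = 1.9254, b = 0.4166, c = 2.1999 rad; semiperimeter s = 2.2709.
By l'Huilier's theorem, tan(E/4) = √[tan(s/2) tan((s−a)/2) tan((s−b)/2) tan((s−c)/2)], giving spherical excess E = 0.5302 rad.
Area = E·R² = 0.5302 × (3389.5)² ≈ 6091562 km².

6091562 km²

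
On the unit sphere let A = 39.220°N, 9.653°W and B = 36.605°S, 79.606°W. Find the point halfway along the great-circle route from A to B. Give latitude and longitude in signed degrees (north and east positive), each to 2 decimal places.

The central angle between A and B is δ = 1.7354 rad.
With f = 0.5, the slerp weights are sin((1−f)δ)/sin δ = 0.7733 and sin(fδ)/sin δ = 0.7733.
Weighted sum of the unit vectors: (0.7733)·(0.7638,-0.1299,0.6323) + (0.7733)·(0.1448,-0.7896,-0.5963) = (0.7026, -0.7110, 0.0278).
Converting back: φ = atan2(z, √(x²+y²)) = 1.60°, λ = atan2(y, x) = -45.34°.

1.60°, -45.34°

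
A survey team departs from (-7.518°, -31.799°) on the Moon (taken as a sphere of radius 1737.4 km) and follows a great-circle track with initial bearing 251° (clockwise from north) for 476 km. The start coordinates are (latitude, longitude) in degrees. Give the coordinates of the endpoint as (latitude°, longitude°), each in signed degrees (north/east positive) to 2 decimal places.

Angular distance δ = d/R = 476/1737.4 = 0.27397 rad; initial bearing θ = 4.3808 rad.
sin φ₂ = sin φ₁ cos δ + cos φ₁ sin δ cos θ = (-0.1308)(0.9627) + (0.9914)(0.2706)(-0.3256) = -0.2133, so φ₂ = -12.31°.
Δλ = atan2(sin θ sin δ cos φ₁, cos δ − sin φ₁ sin φ₂) = atan2(-0.2536, 0.9348) = -15.179°.
λ₂ = -31.799° − 15.179° = -46.98°.

-12.31°, -46.98°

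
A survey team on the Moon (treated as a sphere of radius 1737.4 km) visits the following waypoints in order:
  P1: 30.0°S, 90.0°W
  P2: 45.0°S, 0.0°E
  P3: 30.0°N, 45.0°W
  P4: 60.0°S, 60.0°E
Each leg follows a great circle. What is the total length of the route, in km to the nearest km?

8423 km

Leg P1→P2: central angle 1.2094 rad, distance 2101.3 km.
Leg P2→P3: central angle 1.4913 rad, distance 2590.9 km.
Leg P3→P4: central angle 2.1473 rad, distance 3730.7 km.
Total: 2101.3 + 2590.9 + 3730.7 ≈ 8423 km.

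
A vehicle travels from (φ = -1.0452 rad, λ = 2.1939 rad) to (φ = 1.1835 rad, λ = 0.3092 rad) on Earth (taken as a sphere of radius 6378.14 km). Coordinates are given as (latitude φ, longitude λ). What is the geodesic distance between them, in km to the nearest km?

16615 km

With latitudes φ₁ = -59.886°, φ₂ = 67.810° and longitude difference Δλ = -107.985°:
cos c = sin φ₁ sin φ₂ + cos φ₁ cos φ₂ cos Δλ = (-0.8650)(0.9259) + (0.5017)(0.3777)(-0.3088) = -0.85947,
so c = arccos(-0.85947) = 2.60502 rad.
Distance = R·c = 6378.14 × 2.6050 ≈ 16615 km.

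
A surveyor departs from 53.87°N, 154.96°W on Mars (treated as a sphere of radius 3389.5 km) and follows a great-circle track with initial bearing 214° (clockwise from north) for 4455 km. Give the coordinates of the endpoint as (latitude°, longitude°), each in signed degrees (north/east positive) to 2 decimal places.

-15.54°, 170.88°

Angular distance δ = d/R = 4455/3389.5 = 1.31435 rad; initial bearing θ = 3.7350 rad.
sin φ₂ = sin φ₁ cos δ + cos φ₁ sin δ cos θ = (0.8077)(0.2536) + (0.5896)(0.9673)(-0.8290) = -0.2680, so φ₂ = -15.54°.
Δλ = atan2(sin θ sin δ cos φ₁, cos δ − sin φ₁ sin φ₂) = atan2(-0.3189, 0.4701) = -34.155°.
λ₂ = -154.960° − 34.155° = -189.12° → 170.88° after wrapping to (−180°, 180°].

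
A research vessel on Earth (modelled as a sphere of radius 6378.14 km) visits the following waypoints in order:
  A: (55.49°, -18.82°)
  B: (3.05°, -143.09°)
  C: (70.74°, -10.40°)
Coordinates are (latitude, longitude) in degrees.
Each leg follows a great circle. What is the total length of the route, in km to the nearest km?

Leg A→B: central angle 1.8491 rad, distance 11793.8 km.
Leg B→C: central angle 1.7448 rad, distance 11128.4 km.
Total: 11793.8 + 11128.4 ≈ 22922 km.

22922 km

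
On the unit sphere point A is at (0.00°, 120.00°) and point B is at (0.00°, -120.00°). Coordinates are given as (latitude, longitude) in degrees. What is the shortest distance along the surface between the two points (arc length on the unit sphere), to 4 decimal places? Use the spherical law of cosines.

In radians: φ₁ = 0.0000, φ₂ = 0.0000, Δλ = 120.000° = 2.0944 rad.
cos c = sin φ₁ sin φ₂ + cos φ₁ cos φ₂ cos Δλ = (0.0000)(0.0000) + (1.0000)(1.0000)(-0.5000) = -0.50000,
so c = arccos(-0.50000) = 2.09440 rad.
On the unit sphere the arc length equals the central angle: 2.0944.

2.0944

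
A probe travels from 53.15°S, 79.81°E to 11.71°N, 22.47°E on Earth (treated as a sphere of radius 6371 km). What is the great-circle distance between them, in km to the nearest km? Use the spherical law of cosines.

In radians: φ₁ = -0.9276, φ₂ = 0.2044, Δλ = -57.340° = -1.0008 rad.
cos c = sin φ₁ sin φ₂ + cos φ₁ cos φ₂ cos Δλ = (-0.8002)(0.2030) + (0.5997)(0.9792)(0.5397) = 0.15450,
so c = arccos(0.15450) = 1.41568 rad.
Distance = R·c = 6371 × 1.4157 ≈ 9019 km.

9019 km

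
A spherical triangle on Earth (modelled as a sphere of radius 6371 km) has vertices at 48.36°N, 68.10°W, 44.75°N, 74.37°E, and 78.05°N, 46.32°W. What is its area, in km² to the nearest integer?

4658907 km²

Side lengths (central angles): a = 0.9101, b = 0.5377, c = 1.4183 rad; semiperimeter s = 1.4330.
By l'Huilier's theorem, tan(E/4) = √[tan(s/2) tan((s−a)/2) tan((s−b)/2) tan((s−c)/2)], giving spherical excess E = 0.1148 rad.
Area = E·R² = 0.1148 × (6371)² ≈ 4658907 km².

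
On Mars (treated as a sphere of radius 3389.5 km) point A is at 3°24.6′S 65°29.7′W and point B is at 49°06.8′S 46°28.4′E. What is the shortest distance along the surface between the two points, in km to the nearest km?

6005 km

In radians: φ₁ = -0.0595, φ₂ = -0.8572, Δλ = 111.968° = 1.9542 rad.
cos c = sin φ₁ sin φ₂ + cos φ₁ cos φ₂ cos Δλ = (-0.0595)(-0.7560) + (0.9982)(0.6546)(-0.3741) = -0.19947,
so c = arccos(-0.19947) = 1.77161 rad.
Distance = R·c = 3389.5 × 1.7716 ≈ 6005 km.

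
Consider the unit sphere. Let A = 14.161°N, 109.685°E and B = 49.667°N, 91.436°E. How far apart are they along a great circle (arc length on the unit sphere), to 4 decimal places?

In radians: φ₁ = 0.2472, φ₂ = 0.8669, Δλ = -18.249° = -0.3185 rad.
cos c = sin φ₁ sin φ₂ + cos φ₁ cos φ₂ cos Δλ = (0.2446)(0.7623) + (0.9696)(0.6472)(0.9497) = 0.78249,
so c = arccos(0.78249) = 0.67214 rad.
On the unit sphere the arc length equals the central angle: 0.6721.

0.6721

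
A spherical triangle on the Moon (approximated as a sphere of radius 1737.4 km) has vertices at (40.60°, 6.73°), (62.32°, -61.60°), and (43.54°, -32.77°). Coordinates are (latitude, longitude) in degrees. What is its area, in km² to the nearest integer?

Side lengths (central angles): a = 0.4394, b = 0.5095, c = 0.7862 rad; semiperimeter s = 0.8675.
By l'Huilier's theorem, tan(E/4) = √[tan(s/2) tan((s−a)/2) tan((s−b)/2) tan((s−c)/2)], giving spherical excess E = 0.1089 rad.
Area = E·R² = 0.1089 × (1737.4)² ≈ 328690 km².

328690 km²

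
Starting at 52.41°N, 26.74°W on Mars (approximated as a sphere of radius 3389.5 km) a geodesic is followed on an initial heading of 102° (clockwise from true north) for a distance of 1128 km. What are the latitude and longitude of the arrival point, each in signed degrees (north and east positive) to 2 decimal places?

Angular distance δ = d/R = 1128/3389.5 = 0.33279 rad; initial bearing θ = 1.7802 rad.
sin φ₂ = sin φ₁ cos δ + cos φ₁ sin δ cos θ = (0.7924)(0.9451) + (0.6100)(0.3267)(-0.2079) = 0.7075, so φ₂ = 45.03°.
Δλ = atan2(sin θ sin δ cos φ₁, cos δ − sin φ₁ sin φ₂) = atan2(0.1949, 0.3845) = 26.882°.
λ₂ = -26.740° + 26.882° = 0.14°.

45.03°, 0.14°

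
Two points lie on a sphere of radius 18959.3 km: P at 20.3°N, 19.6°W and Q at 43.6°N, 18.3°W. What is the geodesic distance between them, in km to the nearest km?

Let φ₁ = 0.3543 rad, φ₂ = 0.7610 rad, and Δλ = 0.0227 rad.
Haversine: a = sin²(Δφ/2) + cos φ₁ cos φ₂ sin²(Δλ/2) = 0.0408 + (0.9379)(0.7242)(0.0001) = 0.04086.
Central angle c = 2·arcsin(√a) = 0.40710 rad.
Distance = R·c = 18959.3 × 0.4071 ≈ 7718 km.

7718 km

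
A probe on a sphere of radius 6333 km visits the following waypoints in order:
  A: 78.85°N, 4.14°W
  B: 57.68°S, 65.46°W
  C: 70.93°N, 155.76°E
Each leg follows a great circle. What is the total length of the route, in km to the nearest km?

Leg A→B: central angle 2.4647 rad, distance 15608.8 km.
Leg B→C: central angle 2.7655 rad, distance 17513.6 km.
Total: 15608.8 + 17513.6 ≈ 33122 km.

33122 km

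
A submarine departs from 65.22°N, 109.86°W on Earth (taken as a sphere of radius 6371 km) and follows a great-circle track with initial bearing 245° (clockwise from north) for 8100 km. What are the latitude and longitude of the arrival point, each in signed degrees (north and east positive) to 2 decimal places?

5.66°, -170.34°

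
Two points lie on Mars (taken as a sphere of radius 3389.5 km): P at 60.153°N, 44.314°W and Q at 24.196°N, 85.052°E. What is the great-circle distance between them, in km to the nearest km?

5095 km

With latitudes φ₁ = 60.153°, φ₂ = 24.196° and longitude difference Δλ = 129.366°:
cos c = sin φ₁ sin φ₂ + cos φ₁ cos φ₂ cos Δλ = (0.8674)(0.4099) + (0.4977)(0.9121)(-0.6343) = 0.06756,
so c = arccos(0.06756) = 1.50319 rad.
Distance = R·c = 3389.5 × 1.5032 ≈ 5095 km.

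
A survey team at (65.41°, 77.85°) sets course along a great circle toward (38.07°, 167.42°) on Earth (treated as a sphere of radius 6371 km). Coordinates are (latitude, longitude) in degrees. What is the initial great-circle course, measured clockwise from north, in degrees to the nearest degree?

72°

Δλ = 89.570° = 1.5633 rad.
y = sin Δλ · cos φ₂ = (1.0000)(0.7873) = 0.7872
x = cos φ₁ sin φ₂ − sin φ₁ cos φ₂ cos Δλ = (0.4161)(0.6166) − (0.9093)(0.7873)(0.0075) = 0.2512
θ = atan2(y, x) = 72.30°, so the bearing is 72°.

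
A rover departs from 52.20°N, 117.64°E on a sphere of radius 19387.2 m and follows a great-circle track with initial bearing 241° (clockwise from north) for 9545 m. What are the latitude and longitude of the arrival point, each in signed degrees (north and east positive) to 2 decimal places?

Angular distance δ = d/R = 9545/19387.2 = 0.49234 rad; initial bearing θ = 4.2062 rad.
sin φ₂ = sin φ₁ cos δ + cos φ₁ sin δ cos θ = (0.7902)(0.8812) + (0.6129)(0.4727)(-0.4848) = 0.5559, so φ₂ = 33.77°.
Δλ = atan2(sin θ sin δ cos φ₁, cos δ − sin φ₁ sin φ₂) = atan2(-0.2534, 0.4420) = -29.823°.
λ₂ = 117.640° − 29.823° = 87.82°.

33.77°, 87.82°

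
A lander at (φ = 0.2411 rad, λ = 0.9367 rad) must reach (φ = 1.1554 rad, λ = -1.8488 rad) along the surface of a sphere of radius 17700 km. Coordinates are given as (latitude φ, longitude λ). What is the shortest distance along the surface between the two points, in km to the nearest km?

30447 km

With latitudes φ₁ = 13.814°, φ₂ = 66.200° and longitude difference Δλ = -159.597°:
Haversine: a = sin²(Δφ/2) + cos φ₁ cos φ₂ sin²(Δλ/2) = 0.1948 + (0.9711)(0.4036)(0.9686) = 0.57442.
Central angle c = 2·arcsin(√a) = 1.72018 rad.
Distance = R·c = 17700 × 1.7202 ≈ 30447 km.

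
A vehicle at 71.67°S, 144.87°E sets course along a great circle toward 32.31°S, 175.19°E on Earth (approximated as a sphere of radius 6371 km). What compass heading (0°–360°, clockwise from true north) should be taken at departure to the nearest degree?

Δλ = 30.320° = 0.5292 rad.
y = sin Δλ · cos φ₂ = (0.5048)(0.8452) = 0.4267
x = cos φ₁ sin φ₂ − sin φ₁ cos φ₂ cos Δλ = (0.3145)(-0.5345) − (-0.9493)(0.8452)(0.8632) = 0.5245
θ = atan2(y, x) = 39.13°, so the bearing is 39°.

39°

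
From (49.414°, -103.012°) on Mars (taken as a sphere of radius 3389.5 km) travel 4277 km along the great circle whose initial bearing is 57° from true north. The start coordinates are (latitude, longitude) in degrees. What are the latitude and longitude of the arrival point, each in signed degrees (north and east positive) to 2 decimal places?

Angular distance δ = d/R = 4277/3389.5 = 1.26184 rad; initial bearing θ = 0.9948 rad.
sin φ₂ = sin φ₁ cos δ + cos φ₁ sin δ cos θ = (0.7594)(0.3041) + (0.6506)(0.9527)(0.5446) = 0.5685, so φ₂ = 34.64°.
Δλ = atan2(sin θ sin δ cos φ₁, cos δ − sin φ₁ sin φ₂) = atan2(0.5198, -0.1277) = 103.798°.
λ₂ = -103.012° + 103.798° = 0.79°.

34.64°, 0.79°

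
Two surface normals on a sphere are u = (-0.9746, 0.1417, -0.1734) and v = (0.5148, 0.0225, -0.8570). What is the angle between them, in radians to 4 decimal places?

1.9283 rad

u·v = -0.3499; |u| = 1.0000, |v| = 1.0000.
cos θ = (u·v)/(|u||v|) = -0.3499, so θ = 1.9283 rad.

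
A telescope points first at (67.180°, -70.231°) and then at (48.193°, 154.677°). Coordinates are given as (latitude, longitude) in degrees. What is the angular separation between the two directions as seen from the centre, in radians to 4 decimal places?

In radians: φ₁ = 1.1725, φ₂ = 0.8411, Δλ = -135.092° = -2.3578 rad.
Haversine: a = sin²(Δφ/2) + cos φ₁ cos φ₂ sin²(Δλ/2) = 0.0272 + (0.3878)(0.6666)(0.8541) = 0.24803.
Central angle c = 2·arcsin(√a) = 1.04264 rad.
So the angular separation is 1.0426 rad.

1.0426 rad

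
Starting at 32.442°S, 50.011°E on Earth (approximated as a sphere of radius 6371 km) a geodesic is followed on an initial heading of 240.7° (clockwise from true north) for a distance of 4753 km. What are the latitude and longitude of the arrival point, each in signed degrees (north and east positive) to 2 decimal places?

Angular distance δ = d/R = 4753/6371 = 0.74604 rad; initial bearing θ = 4.2010 rad.
sin φ₂ = sin φ₁ cos δ + cos φ₁ sin δ cos θ = (-0.5364)(0.7344) + (0.8439)(0.6787)(-0.4894) = -0.6743, so φ₂ = -42.40°.
Δλ = atan2(sin θ sin δ cos φ₁, cos δ − sin φ₁ sin φ₂) = atan2(-0.4995, 0.3727) = -53.275°.
λ₂ = 50.011° − 53.275° = -3.26°.

-42.40°, -3.26°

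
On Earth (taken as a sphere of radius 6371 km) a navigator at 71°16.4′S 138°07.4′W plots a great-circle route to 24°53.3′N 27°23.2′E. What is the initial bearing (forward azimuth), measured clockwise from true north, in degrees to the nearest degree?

With φ₁ = -1.2440, φ₂ = 0.4344, Δλ = 2.8887 rad, the forward-azimuth formula gives
θ = atan2( sin Δλ cos φ₂ , cos φ₁ sin φ₂ − sin φ₁ cos φ₂ cos Δλ ) = atan2(0.2270, -0.6967) = 161.95°.
So the initial bearing is 162°.

162°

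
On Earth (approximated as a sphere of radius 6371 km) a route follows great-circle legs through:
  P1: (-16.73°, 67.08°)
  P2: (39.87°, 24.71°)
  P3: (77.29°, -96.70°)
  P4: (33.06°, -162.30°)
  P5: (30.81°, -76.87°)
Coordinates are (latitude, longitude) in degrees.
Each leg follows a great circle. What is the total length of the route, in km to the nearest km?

27725 km

Leg P1→P2: central angle 1.2041 rad, distance 7671.5 km.
Leg P2→P3: central angle 1.0035 rad, distance 6393.4 km.
Leg P3→P4: central angle 0.9168 rad, distance 5841.2 km.
Leg P4→P5: central angle 1.2273 rad, distance 7819.3 km.
Total: 7671.5 + 6393.4 + 5841.2 + 7819.3 ≈ 27725 km.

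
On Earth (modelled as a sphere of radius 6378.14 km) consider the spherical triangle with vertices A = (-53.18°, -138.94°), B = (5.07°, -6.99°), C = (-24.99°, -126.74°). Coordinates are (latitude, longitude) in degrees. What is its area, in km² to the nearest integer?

35761861 km²

Side lengths (central angles): a = 2.0775, b = 0.5174, c = 2.0599 rad; semiperimeter s = 2.3274.
By l'Huilier's theorem, tan(E/4) = √[tan(s/2) tan((s−a)/2) tan((s−b)/2) tan((s−c)/2)], giving spherical excess E = 0.8791 rad.
Area = E·R² = 0.8791 × (6378.14)² ≈ 35761861 km².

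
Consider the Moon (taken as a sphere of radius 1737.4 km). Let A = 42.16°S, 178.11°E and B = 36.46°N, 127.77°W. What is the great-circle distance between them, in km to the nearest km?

In radians: φ₁ = -0.7358, φ₂ = 0.6363, Δλ = 54.120° = 0.9446 rad.
cos c = sin φ₁ sin φ₂ + cos φ₁ cos φ₂ cos Δλ = (-0.6712)(0.5943) + (0.7413)(0.8043)(0.5861) = -0.04945,
so c = arccos(-0.04945) = 1.62027 rad.
Distance = R·c = 1737.4 × 1.6203 ≈ 2815 km.

2815 km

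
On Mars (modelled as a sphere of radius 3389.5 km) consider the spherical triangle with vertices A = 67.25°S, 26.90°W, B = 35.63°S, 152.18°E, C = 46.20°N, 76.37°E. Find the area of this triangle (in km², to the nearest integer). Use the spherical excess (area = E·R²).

28892241 km²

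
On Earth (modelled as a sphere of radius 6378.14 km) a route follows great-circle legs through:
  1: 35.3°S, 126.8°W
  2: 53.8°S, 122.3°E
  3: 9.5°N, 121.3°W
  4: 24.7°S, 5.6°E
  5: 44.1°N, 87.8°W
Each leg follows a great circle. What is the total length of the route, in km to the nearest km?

Leg 1→2: central angle 1.2720 rad, distance 8113.1 km.
Leg 2→3: central angle 1.9738 rad, distance 12589.2 km.
Leg 3→4: central angle 2.2230 rad, distance 14178.9 km.
Leg 4→5: central angle 1.9066 rad, distance 12160.3 km.
Total: 8113.1 + 12589.2 + 14178.9 + 12160.3 ≈ 47042 km.

47042 km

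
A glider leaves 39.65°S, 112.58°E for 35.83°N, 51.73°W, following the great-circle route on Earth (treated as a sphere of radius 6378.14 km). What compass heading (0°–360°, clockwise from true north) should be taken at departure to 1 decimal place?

257.8°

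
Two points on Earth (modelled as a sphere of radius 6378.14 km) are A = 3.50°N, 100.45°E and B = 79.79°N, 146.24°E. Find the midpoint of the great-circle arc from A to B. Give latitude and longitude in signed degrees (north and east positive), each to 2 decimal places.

42.80°, 106.91°

The central angle between A and B is δ = 1.3863 rad.
With f = 0.5, the slerp weights are sin((1−f)δ)/sin δ = 0.6500 and sin(fδ)/sin δ = 0.6500.
Weighted sum of the unit vectors: (0.6500)·(-0.1810,0.9816,0.0610) + (0.6500)·(-0.1474,0.0985,0.9842) = (-0.2135, 0.7020, 0.6794).
Converting back: φ = atan2(z, √(x²+y²)) = 42.80°, λ = atan2(y, x) = 106.91°.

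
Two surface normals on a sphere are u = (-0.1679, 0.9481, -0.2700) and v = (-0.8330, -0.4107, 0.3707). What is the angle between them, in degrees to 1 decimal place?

u·v = -0.3496; |u| = 1.0000, |v| = 1.0000.
cos θ = (u·v)/(|u||v|) = -0.3496, so θ = 110.5°.

110.5°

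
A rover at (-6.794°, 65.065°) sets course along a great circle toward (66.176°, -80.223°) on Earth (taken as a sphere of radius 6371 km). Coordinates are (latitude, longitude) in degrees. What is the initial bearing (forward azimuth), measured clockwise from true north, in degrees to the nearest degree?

345°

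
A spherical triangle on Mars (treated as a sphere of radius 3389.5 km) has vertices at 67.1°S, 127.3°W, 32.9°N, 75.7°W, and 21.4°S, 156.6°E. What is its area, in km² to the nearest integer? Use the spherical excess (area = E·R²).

22473583 km²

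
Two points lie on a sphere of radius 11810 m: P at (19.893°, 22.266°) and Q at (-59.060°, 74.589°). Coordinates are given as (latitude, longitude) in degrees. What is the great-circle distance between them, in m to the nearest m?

Let φ₁ = 0.3472 rad, φ₂ = -1.0308 rad, and Δλ = 0.9132 rad.
Haversine: a = sin²(Δφ/2) + cos φ₁ cos φ₂ sin²(Δλ/2) = 0.4042 + (0.9403)(0.5141)(0.1944) = 0.49818.
Central angle c = 2·arcsin(√a) = 1.56715 rad.
Distance = R·c = 11810 × 1.5671 ≈ 18508 m.

18508 m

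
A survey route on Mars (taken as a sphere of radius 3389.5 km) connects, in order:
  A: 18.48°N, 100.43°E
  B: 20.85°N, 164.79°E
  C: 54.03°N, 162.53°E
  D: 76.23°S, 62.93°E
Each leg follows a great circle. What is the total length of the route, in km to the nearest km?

14050 km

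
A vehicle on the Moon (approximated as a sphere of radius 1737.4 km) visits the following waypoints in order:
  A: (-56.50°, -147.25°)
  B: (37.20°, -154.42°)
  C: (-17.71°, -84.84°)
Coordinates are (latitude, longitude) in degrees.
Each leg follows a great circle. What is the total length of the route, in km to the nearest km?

Leg A→B: central angle 1.6388 rad, distance 2847.3 km.
Leg B→C: central angle 1.4899 rad, distance 2588.5 km.
Total: 2847.3 + 2588.5 ≈ 5436 km.

5436 km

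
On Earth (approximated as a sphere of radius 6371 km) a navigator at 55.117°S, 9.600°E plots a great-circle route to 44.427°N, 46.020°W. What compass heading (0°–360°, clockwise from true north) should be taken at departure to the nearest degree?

With φ₁ = -0.9620, φ₂ = 0.7754, Δλ = -0.9708 rad, the forward-azimuth formula gives
θ = atan2( sin Δλ cos φ₂ , cos φ₁ sin φ₂ − sin φ₁ cos φ₂ cos Δλ ) = atan2(-0.5894, 0.7311) = -38.87°.
Adding 360° brings this into [0°, 360°): 321°.

321°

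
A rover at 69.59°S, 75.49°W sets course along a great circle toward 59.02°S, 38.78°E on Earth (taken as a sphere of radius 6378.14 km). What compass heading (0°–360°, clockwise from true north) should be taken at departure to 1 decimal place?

136.7°

With φ₁ = -1.2146, φ₂ = -1.0301, Δλ = 1.9944 rad, the forward-azimuth formula gives
θ = atan2( sin Δλ cos φ₂ , cos φ₁ sin φ₂ − sin φ₁ cos φ₂ cos Δλ ) = atan2(0.4692, -0.4973) = 136.66°.
So the initial bearing is 136.7°.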